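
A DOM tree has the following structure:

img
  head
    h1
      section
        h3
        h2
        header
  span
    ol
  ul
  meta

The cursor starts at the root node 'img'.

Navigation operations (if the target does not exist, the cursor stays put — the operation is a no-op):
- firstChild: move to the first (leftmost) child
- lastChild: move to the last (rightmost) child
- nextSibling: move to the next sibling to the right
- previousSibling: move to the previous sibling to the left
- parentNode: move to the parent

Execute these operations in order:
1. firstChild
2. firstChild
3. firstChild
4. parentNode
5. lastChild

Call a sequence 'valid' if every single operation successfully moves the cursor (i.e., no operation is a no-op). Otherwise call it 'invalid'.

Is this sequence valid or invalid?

After 1 (firstChild): head
After 2 (firstChild): h1
After 3 (firstChild): section
After 4 (parentNode): h1
After 5 (lastChild): section

Answer: valid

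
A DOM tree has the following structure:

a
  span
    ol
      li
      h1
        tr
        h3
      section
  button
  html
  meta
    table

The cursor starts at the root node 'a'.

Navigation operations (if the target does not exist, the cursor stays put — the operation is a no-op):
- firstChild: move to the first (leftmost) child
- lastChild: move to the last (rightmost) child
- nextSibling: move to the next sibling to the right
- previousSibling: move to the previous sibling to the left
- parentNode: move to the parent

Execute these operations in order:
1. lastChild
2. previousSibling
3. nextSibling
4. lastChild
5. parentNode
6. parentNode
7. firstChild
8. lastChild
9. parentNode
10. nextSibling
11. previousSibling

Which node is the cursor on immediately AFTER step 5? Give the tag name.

After 1 (lastChild): meta
After 2 (previousSibling): html
After 3 (nextSibling): meta
After 4 (lastChild): table
After 5 (parentNode): meta

Answer: meta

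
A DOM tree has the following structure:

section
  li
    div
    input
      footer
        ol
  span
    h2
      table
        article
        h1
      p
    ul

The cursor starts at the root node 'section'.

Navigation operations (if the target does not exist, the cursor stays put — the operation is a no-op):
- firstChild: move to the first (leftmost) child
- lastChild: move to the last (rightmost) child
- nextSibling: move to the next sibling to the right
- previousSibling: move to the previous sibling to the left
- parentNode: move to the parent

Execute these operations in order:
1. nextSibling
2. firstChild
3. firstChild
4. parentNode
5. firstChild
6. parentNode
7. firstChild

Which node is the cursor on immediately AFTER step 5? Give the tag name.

After 1 (nextSibling): section (no-op, stayed)
After 2 (firstChild): li
After 3 (firstChild): div
After 4 (parentNode): li
After 5 (firstChild): div

Answer: div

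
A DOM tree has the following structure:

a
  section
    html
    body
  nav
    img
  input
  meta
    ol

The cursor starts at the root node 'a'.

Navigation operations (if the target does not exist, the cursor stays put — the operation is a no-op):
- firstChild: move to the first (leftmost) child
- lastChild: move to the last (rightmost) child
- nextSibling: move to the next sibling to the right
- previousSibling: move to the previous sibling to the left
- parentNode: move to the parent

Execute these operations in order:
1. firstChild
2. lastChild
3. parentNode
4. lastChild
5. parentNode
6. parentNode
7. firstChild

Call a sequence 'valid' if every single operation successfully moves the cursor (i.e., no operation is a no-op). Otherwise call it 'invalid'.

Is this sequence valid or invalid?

Answer: valid

Derivation:
After 1 (firstChild): section
After 2 (lastChild): body
After 3 (parentNode): section
After 4 (lastChild): body
After 5 (parentNode): section
After 6 (parentNode): a
After 7 (firstChild): section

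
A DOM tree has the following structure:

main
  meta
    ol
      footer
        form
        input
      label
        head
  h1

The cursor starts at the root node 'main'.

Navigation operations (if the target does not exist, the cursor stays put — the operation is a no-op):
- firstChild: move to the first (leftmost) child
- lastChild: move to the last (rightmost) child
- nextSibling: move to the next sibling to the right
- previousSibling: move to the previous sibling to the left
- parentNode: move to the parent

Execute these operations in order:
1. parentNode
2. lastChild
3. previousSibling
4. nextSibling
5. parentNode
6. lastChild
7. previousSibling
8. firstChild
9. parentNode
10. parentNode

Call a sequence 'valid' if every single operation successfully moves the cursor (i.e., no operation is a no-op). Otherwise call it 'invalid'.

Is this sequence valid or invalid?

After 1 (parentNode): main (no-op, stayed)
After 2 (lastChild): h1
After 3 (previousSibling): meta
After 4 (nextSibling): h1
After 5 (parentNode): main
After 6 (lastChild): h1
After 7 (previousSibling): meta
After 8 (firstChild): ol
After 9 (parentNode): meta
After 10 (parentNode): main

Answer: invalid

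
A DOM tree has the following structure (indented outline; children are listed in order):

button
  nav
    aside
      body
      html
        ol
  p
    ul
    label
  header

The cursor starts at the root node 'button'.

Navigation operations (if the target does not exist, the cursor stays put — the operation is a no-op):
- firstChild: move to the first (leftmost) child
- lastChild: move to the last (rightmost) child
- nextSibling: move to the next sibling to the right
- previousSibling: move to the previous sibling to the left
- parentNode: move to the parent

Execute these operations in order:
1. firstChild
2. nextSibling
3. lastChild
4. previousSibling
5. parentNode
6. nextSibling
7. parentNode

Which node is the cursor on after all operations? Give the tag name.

After 1 (firstChild): nav
After 2 (nextSibling): p
After 3 (lastChild): label
After 4 (previousSibling): ul
After 5 (parentNode): p
After 6 (nextSibling): header
After 7 (parentNode): button

Answer: button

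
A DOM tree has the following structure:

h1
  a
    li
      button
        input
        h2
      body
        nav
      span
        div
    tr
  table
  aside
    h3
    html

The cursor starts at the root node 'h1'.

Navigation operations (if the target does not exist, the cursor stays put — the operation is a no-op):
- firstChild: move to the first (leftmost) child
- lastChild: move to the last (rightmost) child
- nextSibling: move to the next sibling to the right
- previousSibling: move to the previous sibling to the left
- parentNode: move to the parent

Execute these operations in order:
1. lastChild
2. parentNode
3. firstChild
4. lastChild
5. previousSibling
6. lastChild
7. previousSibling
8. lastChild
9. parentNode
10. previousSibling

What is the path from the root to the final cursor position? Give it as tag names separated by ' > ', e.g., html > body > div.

After 1 (lastChild): aside
After 2 (parentNode): h1
After 3 (firstChild): a
After 4 (lastChild): tr
After 5 (previousSibling): li
After 6 (lastChild): span
After 7 (previousSibling): body
After 8 (lastChild): nav
After 9 (parentNode): body
After 10 (previousSibling): button

Answer: h1 > a > li > button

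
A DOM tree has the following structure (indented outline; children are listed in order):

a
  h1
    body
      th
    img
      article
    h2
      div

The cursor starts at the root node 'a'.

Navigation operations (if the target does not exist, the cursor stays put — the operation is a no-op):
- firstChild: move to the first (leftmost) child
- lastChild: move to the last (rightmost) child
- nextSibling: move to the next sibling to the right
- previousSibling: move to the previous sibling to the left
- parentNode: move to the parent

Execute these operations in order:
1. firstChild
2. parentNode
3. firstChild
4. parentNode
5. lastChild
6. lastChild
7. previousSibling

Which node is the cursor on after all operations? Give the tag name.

Answer: img

Derivation:
After 1 (firstChild): h1
After 2 (parentNode): a
After 3 (firstChild): h1
After 4 (parentNode): a
After 5 (lastChild): h1
After 6 (lastChild): h2
After 7 (previousSibling): img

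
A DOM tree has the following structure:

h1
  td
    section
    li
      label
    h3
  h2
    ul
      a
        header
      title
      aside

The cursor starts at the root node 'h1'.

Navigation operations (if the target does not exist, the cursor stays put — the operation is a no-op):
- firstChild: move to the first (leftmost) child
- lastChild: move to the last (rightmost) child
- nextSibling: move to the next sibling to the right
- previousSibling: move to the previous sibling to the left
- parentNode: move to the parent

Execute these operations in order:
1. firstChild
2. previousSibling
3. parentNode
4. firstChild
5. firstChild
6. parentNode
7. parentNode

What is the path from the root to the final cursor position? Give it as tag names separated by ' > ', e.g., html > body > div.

After 1 (firstChild): td
After 2 (previousSibling): td (no-op, stayed)
After 3 (parentNode): h1
After 4 (firstChild): td
After 5 (firstChild): section
After 6 (parentNode): td
After 7 (parentNode): h1

Answer: h1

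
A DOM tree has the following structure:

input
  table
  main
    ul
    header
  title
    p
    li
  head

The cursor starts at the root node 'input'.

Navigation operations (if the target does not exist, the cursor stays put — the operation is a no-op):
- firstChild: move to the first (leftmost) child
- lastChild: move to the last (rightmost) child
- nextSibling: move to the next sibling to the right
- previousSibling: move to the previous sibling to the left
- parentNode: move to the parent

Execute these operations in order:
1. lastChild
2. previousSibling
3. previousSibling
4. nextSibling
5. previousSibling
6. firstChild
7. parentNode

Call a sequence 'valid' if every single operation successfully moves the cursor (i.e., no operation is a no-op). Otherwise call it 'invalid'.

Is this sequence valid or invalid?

Answer: valid

Derivation:
After 1 (lastChild): head
After 2 (previousSibling): title
After 3 (previousSibling): main
After 4 (nextSibling): title
After 5 (previousSibling): main
After 6 (firstChild): ul
After 7 (parentNode): main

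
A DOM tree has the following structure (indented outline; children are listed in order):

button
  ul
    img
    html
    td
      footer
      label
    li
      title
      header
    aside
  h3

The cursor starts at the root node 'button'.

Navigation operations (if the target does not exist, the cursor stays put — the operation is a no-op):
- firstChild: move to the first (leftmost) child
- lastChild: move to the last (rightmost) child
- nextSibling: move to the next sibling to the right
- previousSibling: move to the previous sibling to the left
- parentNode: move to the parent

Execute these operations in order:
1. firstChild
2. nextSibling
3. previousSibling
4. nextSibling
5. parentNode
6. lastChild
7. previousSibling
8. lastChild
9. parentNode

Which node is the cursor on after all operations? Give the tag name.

After 1 (firstChild): ul
After 2 (nextSibling): h3
After 3 (previousSibling): ul
After 4 (nextSibling): h3
After 5 (parentNode): button
After 6 (lastChild): h3
After 7 (previousSibling): ul
After 8 (lastChild): aside
After 9 (parentNode): ul

Answer: ul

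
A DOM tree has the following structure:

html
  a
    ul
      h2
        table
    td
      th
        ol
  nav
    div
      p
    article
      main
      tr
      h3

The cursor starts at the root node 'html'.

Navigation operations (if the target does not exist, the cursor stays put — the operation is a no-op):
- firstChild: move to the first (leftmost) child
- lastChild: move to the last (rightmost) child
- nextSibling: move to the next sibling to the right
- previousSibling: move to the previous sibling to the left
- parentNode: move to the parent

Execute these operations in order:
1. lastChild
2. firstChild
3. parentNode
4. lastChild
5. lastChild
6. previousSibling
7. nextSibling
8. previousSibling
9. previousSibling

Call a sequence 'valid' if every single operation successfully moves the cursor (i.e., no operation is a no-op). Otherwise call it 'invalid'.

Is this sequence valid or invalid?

After 1 (lastChild): nav
After 2 (firstChild): div
After 3 (parentNode): nav
After 4 (lastChild): article
After 5 (lastChild): h3
After 6 (previousSibling): tr
After 7 (nextSibling): h3
After 8 (previousSibling): tr
After 9 (previousSibling): main

Answer: valid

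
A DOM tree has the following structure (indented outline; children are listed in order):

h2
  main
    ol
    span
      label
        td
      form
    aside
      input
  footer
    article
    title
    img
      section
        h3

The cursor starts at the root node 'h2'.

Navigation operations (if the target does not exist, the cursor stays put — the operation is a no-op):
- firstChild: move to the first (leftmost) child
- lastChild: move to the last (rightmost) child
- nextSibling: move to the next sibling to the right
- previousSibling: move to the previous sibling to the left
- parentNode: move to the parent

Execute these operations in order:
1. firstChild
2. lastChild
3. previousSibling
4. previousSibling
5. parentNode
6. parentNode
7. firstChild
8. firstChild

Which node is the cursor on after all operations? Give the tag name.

After 1 (firstChild): main
After 2 (lastChild): aside
After 3 (previousSibling): span
After 4 (previousSibling): ol
After 5 (parentNode): main
After 6 (parentNode): h2
After 7 (firstChild): main
After 8 (firstChild): ol

Answer: ol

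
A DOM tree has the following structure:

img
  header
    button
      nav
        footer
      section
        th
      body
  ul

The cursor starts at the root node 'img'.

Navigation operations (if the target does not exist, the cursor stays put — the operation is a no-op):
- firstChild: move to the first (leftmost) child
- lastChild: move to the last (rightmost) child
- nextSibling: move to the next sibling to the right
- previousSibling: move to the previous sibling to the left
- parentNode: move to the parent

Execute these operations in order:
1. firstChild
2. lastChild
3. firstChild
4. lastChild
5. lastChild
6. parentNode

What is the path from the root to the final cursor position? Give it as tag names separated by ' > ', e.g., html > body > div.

After 1 (firstChild): header
After 2 (lastChild): button
After 3 (firstChild): nav
After 4 (lastChild): footer
After 5 (lastChild): footer (no-op, stayed)
After 6 (parentNode): nav

Answer: img > header > button > nav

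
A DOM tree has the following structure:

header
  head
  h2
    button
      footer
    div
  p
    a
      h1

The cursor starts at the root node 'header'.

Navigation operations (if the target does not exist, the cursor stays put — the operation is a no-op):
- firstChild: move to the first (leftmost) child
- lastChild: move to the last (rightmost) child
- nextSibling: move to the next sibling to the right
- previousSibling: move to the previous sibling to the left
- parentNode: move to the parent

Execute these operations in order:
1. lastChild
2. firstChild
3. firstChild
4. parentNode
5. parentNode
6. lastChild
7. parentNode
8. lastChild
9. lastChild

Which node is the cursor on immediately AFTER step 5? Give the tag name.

After 1 (lastChild): p
After 2 (firstChild): a
After 3 (firstChild): h1
After 4 (parentNode): a
After 5 (parentNode): p

Answer: p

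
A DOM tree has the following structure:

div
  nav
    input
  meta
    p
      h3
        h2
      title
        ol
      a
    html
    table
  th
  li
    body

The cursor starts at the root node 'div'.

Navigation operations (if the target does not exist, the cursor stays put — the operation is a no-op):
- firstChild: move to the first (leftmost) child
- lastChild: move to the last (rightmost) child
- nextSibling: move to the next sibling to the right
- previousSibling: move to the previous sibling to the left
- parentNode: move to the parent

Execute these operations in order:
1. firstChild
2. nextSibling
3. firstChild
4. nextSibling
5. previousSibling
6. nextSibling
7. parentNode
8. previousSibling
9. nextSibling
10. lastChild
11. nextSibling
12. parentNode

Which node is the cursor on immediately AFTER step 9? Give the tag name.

After 1 (firstChild): nav
After 2 (nextSibling): meta
After 3 (firstChild): p
After 4 (nextSibling): html
After 5 (previousSibling): p
After 6 (nextSibling): html
After 7 (parentNode): meta
After 8 (previousSibling): nav
After 9 (nextSibling): meta

Answer: meta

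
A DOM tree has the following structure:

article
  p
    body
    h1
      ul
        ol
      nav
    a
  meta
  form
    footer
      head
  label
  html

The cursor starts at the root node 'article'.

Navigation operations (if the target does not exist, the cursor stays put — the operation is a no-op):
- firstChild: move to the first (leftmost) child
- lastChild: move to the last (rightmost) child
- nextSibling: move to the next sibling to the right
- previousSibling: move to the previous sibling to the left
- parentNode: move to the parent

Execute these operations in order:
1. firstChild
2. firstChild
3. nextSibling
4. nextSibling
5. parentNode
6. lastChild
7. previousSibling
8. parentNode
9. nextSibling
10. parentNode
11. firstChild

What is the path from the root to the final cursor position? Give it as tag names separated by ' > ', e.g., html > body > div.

Answer: article > p

Derivation:
After 1 (firstChild): p
After 2 (firstChild): body
After 3 (nextSibling): h1
After 4 (nextSibling): a
After 5 (parentNode): p
After 6 (lastChild): a
After 7 (previousSibling): h1
After 8 (parentNode): p
After 9 (nextSibling): meta
After 10 (parentNode): article
After 11 (firstChild): p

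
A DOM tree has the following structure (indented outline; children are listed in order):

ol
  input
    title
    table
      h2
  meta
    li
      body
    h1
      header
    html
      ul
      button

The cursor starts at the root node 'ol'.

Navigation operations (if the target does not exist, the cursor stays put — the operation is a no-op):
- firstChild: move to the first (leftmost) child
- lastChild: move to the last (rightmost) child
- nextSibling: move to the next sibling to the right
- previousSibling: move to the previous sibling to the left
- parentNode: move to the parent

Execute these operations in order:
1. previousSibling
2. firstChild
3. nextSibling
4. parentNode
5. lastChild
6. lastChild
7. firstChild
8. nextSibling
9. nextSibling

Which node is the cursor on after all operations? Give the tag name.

After 1 (previousSibling): ol (no-op, stayed)
After 2 (firstChild): input
After 3 (nextSibling): meta
After 4 (parentNode): ol
After 5 (lastChild): meta
After 6 (lastChild): html
After 7 (firstChild): ul
After 8 (nextSibling): button
After 9 (nextSibling): button (no-op, stayed)

Answer: button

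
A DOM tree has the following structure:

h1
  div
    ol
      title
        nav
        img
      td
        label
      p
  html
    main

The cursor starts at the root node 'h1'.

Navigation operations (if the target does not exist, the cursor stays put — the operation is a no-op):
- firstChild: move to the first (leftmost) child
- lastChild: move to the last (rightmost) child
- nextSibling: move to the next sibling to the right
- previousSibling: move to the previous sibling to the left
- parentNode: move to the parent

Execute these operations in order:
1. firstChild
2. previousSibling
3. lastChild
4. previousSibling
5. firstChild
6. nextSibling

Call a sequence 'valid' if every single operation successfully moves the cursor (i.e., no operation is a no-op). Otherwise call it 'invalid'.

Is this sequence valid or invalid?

Answer: invalid

Derivation:
After 1 (firstChild): div
After 2 (previousSibling): div (no-op, stayed)
After 3 (lastChild): ol
After 4 (previousSibling): ol (no-op, stayed)
After 5 (firstChild): title
After 6 (nextSibling): td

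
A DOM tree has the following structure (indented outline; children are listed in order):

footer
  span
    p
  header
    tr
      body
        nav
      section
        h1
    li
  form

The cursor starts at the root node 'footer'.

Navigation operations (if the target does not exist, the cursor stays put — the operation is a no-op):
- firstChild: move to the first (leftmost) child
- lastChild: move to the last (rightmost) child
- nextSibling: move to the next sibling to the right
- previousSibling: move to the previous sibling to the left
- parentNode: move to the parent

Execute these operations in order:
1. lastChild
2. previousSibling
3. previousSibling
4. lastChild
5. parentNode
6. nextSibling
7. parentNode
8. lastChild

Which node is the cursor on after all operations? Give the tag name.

Answer: form

Derivation:
After 1 (lastChild): form
After 2 (previousSibling): header
After 3 (previousSibling): span
After 4 (lastChild): p
After 5 (parentNode): span
After 6 (nextSibling): header
After 7 (parentNode): footer
After 8 (lastChild): form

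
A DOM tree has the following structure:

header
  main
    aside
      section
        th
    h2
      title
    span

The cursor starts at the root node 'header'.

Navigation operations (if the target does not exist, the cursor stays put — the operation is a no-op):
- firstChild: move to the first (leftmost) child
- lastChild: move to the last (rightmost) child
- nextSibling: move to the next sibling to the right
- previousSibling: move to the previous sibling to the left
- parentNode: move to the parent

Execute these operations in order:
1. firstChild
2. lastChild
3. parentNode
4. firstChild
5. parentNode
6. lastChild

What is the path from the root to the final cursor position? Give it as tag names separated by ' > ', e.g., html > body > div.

Answer: header > main > span

Derivation:
After 1 (firstChild): main
After 2 (lastChild): span
After 3 (parentNode): main
After 4 (firstChild): aside
After 5 (parentNode): main
After 6 (lastChild): span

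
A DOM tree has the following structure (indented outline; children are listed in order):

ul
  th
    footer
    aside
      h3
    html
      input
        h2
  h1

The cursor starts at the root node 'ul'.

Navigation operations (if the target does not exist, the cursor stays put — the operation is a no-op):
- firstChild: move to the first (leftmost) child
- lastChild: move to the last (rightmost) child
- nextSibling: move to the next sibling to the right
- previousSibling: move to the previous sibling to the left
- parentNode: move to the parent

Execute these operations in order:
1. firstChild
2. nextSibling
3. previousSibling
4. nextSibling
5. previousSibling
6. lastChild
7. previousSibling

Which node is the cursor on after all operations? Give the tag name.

Answer: aside

Derivation:
After 1 (firstChild): th
After 2 (nextSibling): h1
After 3 (previousSibling): th
After 4 (nextSibling): h1
After 5 (previousSibling): th
After 6 (lastChild): html
After 7 (previousSibling): aside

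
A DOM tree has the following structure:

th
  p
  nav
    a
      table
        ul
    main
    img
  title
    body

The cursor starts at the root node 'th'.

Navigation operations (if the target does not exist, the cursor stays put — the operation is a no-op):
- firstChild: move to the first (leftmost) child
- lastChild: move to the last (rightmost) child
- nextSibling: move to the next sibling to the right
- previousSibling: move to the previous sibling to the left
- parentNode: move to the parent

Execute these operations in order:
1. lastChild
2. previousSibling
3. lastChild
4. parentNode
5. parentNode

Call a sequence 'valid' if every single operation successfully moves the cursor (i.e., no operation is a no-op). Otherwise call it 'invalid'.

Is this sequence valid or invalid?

Answer: valid

Derivation:
After 1 (lastChild): title
After 2 (previousSibling): nav
After 3 (lastChild): img
After 4 (parentNode): nav
After 5 (parentNode): th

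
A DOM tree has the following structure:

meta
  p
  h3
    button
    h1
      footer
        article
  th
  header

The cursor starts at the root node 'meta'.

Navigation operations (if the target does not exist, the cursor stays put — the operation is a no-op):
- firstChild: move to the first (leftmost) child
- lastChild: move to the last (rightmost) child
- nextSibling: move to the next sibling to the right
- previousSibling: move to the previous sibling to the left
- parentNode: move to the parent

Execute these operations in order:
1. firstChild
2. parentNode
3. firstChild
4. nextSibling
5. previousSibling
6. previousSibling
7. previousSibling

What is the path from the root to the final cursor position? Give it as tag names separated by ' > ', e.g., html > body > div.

Answer: meta > p

Derivation:
After 1 (firstChild): p
After 2 (parentNode): meta
After 3 (firstChild): p
After 4 (nextSibling): h3
After 5 (previousSibling): p
After 6 (previousSibling): p (no-op, stayed)
After 7 (previousSibling): p (no-op, stayed)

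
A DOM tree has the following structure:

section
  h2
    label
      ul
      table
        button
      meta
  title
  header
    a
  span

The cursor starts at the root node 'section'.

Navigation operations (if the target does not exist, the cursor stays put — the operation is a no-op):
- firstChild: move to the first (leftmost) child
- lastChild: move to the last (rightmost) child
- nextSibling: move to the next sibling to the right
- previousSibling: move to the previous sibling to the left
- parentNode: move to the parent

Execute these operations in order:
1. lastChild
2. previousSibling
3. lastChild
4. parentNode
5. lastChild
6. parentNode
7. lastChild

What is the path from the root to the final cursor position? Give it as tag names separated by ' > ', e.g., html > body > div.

After 1 (lastChild): span
After 2 (previousSibling): header
After 3 (lastChild): a
After 4 (parentNode): header
After 5 (lastChild): a
After 6 (parentNode): header
After 7 (lastChild): a

Answer: section > header > a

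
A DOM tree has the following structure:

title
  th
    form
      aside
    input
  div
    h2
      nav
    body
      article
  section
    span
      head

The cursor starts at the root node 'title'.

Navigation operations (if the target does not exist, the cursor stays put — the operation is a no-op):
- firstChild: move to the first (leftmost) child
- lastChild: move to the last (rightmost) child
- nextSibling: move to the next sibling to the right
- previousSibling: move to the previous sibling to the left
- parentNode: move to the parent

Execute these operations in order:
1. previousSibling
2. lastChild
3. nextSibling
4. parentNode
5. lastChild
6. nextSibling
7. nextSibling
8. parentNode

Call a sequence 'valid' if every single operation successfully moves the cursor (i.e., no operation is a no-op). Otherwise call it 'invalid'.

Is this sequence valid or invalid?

After 1 (previousSibling): title (no-op, stayed)
After 2 (lastChild): section
After 3 (nextSibling): section (no-op, stayed)
After 4 (parentNode): title
After 5 (lastChild): section
After 6 (nextSibling): section (no-op, stayed)
After 7 (nextSibling): section (no-op, stayed)
After 8 (parentNode): title

Answer: invalid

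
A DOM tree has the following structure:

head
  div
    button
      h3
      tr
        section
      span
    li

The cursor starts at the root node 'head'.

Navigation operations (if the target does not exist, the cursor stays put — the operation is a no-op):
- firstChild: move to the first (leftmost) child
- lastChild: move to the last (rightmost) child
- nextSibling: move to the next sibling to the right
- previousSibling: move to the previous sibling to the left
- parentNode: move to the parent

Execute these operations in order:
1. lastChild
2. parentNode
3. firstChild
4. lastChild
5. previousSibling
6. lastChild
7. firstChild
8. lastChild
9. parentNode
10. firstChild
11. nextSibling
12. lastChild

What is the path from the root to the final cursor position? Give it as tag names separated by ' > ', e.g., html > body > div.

After 1 (lastChild): div
After 2 (parentNode): head
After 3 (firstChild): div
After 4 (lastChild): li
After 5 (previousSibling): button
After 6 (lastChild): span
After 7 (firstChild): span (no-op, stayed)
After 8 (lastChild): span (no-op, stayed)
After 9 (parentNode): button
After 10 (firstChild): h3
After 11 (nextSibling): tr
After 12 (lastChild): section

Answer: head > div > button > tr > section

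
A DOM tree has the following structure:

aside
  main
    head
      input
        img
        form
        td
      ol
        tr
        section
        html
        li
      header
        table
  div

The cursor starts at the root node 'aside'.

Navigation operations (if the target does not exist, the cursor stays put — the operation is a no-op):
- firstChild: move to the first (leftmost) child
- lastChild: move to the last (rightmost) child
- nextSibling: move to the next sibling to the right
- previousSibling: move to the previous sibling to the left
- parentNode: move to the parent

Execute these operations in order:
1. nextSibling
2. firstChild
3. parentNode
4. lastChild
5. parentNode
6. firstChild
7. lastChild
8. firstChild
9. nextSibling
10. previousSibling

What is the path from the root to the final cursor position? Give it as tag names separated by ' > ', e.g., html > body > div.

Answer: aside > main > head > input

Derivation:
After 1 (nextSibling): aside (no-op, stayed)
After 2 (firstChild): main
After 3 (parentNode): aside
After 4 (lastChild): div
After 5 (parentNode): aside
After 6 (firstChild): main
After 7 (lastChild): head
After 8 (firstChild): input
After 9 (nextSibling): ol
After 10 (previousSibling): input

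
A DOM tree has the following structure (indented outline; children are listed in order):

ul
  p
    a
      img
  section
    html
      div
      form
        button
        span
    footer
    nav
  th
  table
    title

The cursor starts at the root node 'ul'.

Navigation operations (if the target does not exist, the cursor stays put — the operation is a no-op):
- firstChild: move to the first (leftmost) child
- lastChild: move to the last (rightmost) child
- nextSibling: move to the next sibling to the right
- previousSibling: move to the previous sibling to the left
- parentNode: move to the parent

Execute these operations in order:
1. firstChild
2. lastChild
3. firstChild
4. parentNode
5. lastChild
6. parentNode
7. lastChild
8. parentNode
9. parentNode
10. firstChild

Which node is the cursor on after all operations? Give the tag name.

Answer: a

Derivation:
After 1 (firstChild): p
After 2 (lastChild): a
After 3 (firstChild): img
After 4 (parentNode): a
After 5 (lastChild): img
After 6 (parentNode): a
After 7 (lastChild): img
After 8 (parentNode): a
After 9 (parentNode): p
After 10 (firstChild): a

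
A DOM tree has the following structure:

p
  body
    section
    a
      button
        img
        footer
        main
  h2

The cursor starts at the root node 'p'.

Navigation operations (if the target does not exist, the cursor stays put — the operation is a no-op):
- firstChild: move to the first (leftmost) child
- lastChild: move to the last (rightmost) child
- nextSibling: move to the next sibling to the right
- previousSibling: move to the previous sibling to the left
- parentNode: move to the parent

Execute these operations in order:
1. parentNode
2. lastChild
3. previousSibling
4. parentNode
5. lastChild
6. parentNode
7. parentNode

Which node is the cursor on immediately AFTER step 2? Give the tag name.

After 1 (parentNode): p (no-op, stayed)
After 2 (lastChild): h2

Answer: h2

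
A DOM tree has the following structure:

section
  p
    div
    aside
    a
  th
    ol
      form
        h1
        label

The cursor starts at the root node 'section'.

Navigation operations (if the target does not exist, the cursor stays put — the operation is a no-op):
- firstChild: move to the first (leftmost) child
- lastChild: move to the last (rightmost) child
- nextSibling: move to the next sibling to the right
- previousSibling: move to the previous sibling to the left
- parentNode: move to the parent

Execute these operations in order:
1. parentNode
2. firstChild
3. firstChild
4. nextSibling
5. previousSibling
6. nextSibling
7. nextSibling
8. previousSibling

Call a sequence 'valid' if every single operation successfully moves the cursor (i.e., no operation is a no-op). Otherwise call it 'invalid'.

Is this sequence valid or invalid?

After 1 (parentNode): section (no-op, stayed)
After 2 (firstChild): p
After 3 (firstChild): div
After 4 (nextSibling): aside
After 5 (previousSibling): div
After 6 (nextSibling): aside
After 7 (nextSibling): a
After 8 (previousSibling): aside

Answer: invalid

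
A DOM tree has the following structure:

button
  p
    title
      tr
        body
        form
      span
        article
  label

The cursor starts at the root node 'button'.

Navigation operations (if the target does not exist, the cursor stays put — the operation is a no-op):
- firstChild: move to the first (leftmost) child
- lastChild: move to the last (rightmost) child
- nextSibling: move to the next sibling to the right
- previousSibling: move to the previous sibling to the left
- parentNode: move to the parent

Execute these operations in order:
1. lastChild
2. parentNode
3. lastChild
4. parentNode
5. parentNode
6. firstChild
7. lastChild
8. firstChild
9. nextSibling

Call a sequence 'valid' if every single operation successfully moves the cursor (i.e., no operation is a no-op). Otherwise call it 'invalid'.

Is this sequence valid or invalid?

Answer: invalid

Derivation:
After 1 (lastChild): label
After 2 (parentNode): button
After 3 (lastChild): label
After 4 (parentNode): button
After 5 (parentNode): button (no-op, stayed)
After 6 (firstChild): p
After 7 (lastChild): title
After 8 (firstChild): tr
After 9 (nextSibling): span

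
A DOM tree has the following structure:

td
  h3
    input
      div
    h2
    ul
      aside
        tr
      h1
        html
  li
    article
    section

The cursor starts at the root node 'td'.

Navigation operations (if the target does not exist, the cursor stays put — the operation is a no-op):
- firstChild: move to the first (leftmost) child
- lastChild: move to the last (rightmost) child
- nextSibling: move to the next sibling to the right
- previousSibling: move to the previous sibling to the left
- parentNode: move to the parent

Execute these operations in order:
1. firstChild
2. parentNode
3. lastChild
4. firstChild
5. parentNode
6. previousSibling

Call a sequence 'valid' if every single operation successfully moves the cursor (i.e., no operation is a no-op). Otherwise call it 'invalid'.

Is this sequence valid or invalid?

Answer: valid

Derivation:
After 1 (firstChild): h3
After 2 (parentNode): td
After 3 (lastChild): li
After 4 (firstChild): article
After 5 (parentNode): li
After 6 (previousSibling): h3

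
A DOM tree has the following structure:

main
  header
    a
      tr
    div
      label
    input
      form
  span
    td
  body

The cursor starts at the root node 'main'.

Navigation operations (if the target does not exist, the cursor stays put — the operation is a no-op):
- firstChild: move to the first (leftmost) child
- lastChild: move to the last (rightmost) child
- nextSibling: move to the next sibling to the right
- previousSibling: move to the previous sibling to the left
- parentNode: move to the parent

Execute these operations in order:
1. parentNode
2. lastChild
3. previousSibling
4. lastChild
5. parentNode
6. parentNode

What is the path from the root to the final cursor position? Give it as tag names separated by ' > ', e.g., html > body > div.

Answer: main

Derivation:
After 1 (parentNode): main (no-op, stayed)
After 2 (lastChild): body
After 3 (previousSibling): span
After 4 (lastChild): td
After 5 (parentNode): span
After 6 (parentNode): main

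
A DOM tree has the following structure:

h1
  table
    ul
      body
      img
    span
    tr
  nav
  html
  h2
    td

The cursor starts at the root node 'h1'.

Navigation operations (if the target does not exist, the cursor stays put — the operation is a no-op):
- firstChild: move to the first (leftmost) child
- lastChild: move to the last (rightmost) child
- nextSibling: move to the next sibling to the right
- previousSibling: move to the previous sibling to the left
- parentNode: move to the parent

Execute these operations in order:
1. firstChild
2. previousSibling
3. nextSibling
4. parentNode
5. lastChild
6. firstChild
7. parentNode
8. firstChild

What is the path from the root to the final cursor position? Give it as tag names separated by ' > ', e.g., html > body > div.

After 1 (firstChild): table
After 2 (previousSibling): table (no-op, stayed)
After 3 (nextSibling): nav
After 4 (parentNode): h1
After 5 (lastChild): h2
After 6 (firstChild): td
After 7 (parentNode): h2
After 8 (firstChild): td

Answer: h1 > h2 > td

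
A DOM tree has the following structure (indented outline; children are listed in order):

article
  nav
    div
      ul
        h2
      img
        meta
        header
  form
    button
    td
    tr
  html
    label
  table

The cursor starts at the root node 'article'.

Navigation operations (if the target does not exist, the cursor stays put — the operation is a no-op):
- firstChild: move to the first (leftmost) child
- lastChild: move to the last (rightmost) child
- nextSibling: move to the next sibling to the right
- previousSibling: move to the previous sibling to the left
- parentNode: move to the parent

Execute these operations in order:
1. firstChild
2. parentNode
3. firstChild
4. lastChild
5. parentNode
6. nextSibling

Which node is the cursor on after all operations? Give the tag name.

Answer: form

Derivation:
After 1 (firstChild): nav
After 2 (parentNode): article
After 3 (firstChild): nav
After 4 (lastChild): div
After 5 (parentNode): nav
After 6 (nextSibling): form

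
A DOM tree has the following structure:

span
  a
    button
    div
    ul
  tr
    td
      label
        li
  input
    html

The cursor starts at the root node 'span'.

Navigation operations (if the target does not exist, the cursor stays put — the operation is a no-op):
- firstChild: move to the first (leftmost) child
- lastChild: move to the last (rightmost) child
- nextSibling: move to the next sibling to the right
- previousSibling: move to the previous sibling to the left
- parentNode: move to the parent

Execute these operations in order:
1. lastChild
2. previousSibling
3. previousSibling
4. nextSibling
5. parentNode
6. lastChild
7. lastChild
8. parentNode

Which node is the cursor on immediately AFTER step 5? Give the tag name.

After 1 (lastChild): input
After 2 (previousSibling): tr
After 3 (previousSibling): a
After 4 (nextSibling): tr
After 5 (parentNode): span

Answer: span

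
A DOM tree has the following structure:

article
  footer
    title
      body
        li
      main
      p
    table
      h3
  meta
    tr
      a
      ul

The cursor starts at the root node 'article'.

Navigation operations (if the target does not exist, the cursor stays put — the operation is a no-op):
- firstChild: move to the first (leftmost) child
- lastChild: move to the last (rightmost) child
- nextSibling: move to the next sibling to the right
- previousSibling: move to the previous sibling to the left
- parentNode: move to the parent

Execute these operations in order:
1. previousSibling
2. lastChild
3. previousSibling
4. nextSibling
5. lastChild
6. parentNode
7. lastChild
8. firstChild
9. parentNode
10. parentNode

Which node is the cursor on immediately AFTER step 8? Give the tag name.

Answer: a

Derivation:
After 1 (previousSibling): article (no-op, stayed)
After 2 (lastChild): meta
After 3 (previousSibling): footer
After 4 (nextSibling): meta
After 5 (lastChild): tr
After 6 (parentNode): meta
After 7 (lastChild): tr
After 8 (firstChild): a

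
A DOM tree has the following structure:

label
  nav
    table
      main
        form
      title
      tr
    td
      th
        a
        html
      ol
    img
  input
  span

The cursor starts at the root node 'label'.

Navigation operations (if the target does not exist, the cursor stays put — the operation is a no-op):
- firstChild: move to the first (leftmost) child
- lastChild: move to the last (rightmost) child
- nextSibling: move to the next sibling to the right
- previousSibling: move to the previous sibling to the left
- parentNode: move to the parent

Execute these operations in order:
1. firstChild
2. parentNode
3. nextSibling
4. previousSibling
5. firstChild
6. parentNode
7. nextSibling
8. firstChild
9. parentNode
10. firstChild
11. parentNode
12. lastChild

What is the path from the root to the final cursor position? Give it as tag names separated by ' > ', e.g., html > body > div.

Answer: label > span

Derivation:
After 1 (firstChild): nav
After 2 (parentNode): label
After 3 (nextSibling): label (no-op, stayed)
After 4 (previousSibling): label (no-op, stayed)
After 5 (firstChild): nav
After 6 (parentNode): label
After 7 (nextSibling): label (no-op, stayed)
After 8 (firstChild): nav
After 9 (parentNode): label
After 10 (firstChild): nav
After 11 (parentNode): label
After 12 (lastChild): span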